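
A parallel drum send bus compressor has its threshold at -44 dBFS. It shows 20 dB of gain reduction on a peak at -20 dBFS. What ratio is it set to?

6:1

Input overshoot = -20 − (-44) = 24 dB.
Output overshoot = 24 − 20 = 4 dB.
Ratio = input overshoot / output overshoot = 24 / 4 = 6.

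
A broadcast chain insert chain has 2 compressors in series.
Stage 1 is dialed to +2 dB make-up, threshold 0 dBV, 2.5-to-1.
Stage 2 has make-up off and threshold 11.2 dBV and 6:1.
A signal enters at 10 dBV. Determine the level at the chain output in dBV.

6 dBV

Stage 1: overshoot 10 dB → 10/2.5 = 4 dB → 4 dBV; +2 dB make-up → 6 dBV.
Stage 2: below threshold (6 ≤ 11.2); passes unchanged; output 6 dBV.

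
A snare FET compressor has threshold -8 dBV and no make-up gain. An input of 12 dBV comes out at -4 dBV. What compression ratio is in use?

Input overshoot = 12 − (-8) = 20 dB; output overshoot = -4 − (-8) = 4 dB.
Ratio = 20 / 4 = 5.

5:1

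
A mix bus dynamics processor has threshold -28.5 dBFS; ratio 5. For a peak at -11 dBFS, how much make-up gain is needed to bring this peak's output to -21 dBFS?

4 dB

Overshoot 17.5 dB → 17.5/5 = 3.5 dB after compression, so the compressed level is -28.5 + 3.5 = -25 dBFS.
Make-up = target − compressed = -21 − (-25) = 4 dB.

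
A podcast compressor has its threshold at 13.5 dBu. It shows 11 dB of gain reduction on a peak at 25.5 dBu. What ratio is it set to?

Input overshoot = 25.5 − 13.5 = 12 dB.
Output overshoot = 12 − 11 = 1 dB.
Ratio = input overshoot / output overshoot = 12 / 1 = 12.

12:1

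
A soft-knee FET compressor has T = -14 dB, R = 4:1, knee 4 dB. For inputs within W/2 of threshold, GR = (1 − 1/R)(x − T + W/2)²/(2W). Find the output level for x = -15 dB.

x − T + W/2 = -15 − (-14) + 2 = 1.
GR = (1 − 1/4) × 1² / 8 = 0.75 × 1 / 8 = 0.09375 dB.
Output = -15 − 0.09375 = -15.09375 dB.

-15.09375 dB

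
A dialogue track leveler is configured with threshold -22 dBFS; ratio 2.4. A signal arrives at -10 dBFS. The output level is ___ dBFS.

-17 dBFS

-10 dBFS sits 12 dB over threshold.
2.4:1 compression reduces that to 12/2.4 = 5 dB over.
Output = -22 + 5 = -17 dBFS.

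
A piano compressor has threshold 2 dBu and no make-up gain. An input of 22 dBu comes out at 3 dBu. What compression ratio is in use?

Input overshoot = 22 − 2 = 20 dB; output overshoot = 3 − 2 = 1 dB.
Ratio = 20 / 1 = 20.

20:1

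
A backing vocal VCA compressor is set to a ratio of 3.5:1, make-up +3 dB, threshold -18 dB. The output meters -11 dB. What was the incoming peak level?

Before make-up, the level was -11 − 3 = -14 dB.
That's 4 dB above the -18 dB threshold.
Input overshoot = R × output overshoot = 14 dB → input = -18 + 14 = -4 dB.

-4 dB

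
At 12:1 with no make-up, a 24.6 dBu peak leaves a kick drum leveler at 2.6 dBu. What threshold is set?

0.6 dBu

Input is 24 dB above T (since output overshoot × R = input overshoot: (2.6 − T)·12 = 24.6 − T gives T = 0.6 dBu).
Check: 0.6 + (24.6 − 0.6)/12 = 0.6 + 2 = 2.6 dBu. ✓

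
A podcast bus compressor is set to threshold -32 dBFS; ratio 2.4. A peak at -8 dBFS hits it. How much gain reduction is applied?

The signal is 24 dB above threshold.
At 2.4:1, output sits 24/2.4 = 10 dB above threshold.
Gain reduction = 24 − 10 = 14 dB.

14 dB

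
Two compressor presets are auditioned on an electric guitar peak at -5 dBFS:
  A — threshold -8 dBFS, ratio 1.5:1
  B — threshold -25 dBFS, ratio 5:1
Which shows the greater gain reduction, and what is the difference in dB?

B, by 15 dB

A: 3 dB over, compressed to 2 dB over, so 1 dB of GR.
B: 20 dB over, compressed to 4 dB over, so 16 dB of GR.
B applies 15 dB more gain reduction.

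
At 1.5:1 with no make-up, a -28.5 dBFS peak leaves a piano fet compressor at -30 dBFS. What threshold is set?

Gain reduction = -28.5 − (-30) = 1.5 dB; output overshoot = GR / (R − 1) = 1.5 / 0.5 = 3 dB.
Threshold = output − output overshoot = -30 − 3 = -33 dBFS.

-33 dBFS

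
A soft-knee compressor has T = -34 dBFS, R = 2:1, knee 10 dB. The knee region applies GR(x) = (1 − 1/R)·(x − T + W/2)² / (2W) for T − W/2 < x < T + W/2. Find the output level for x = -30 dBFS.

x − T + W/2 = -30 − (-34) + 5 = 9.
GR = (1 − 1/2) × 9² / 20 = 0.5 × 81 / 20 = 2.025 dB.
Output = -30 − 2.025 = -32.025 dBFS.

-32.025 dBFS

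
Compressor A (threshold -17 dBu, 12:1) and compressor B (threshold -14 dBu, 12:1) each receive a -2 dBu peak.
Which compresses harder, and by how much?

A: overshoot 15 dB → output overshoot 1.25 dB → GR 13.75 dB.
B: overshoot 12 dB → output overshoot 1 dB → GR 11 dB.
Difference: 2.75 dB in favour of A.

A, by 2.75 dB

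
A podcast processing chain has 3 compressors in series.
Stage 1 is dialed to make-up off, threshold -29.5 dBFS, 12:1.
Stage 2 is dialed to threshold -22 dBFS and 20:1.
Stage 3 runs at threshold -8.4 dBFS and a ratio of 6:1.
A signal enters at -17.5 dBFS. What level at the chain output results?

Stage 1: 12 dB above -29.5 dBFS, reduced 12:1 to 1 dB above → -28.5 dBFS.
Stage 2: below threshold (-28.5 ≤ -22); passes unchanged; output -28.5 dBFS.
Stage 3: below threshold (-28.5 ≤ -8.4); passes unchanged; output -28.5 dBFS.

-28.5 dBFS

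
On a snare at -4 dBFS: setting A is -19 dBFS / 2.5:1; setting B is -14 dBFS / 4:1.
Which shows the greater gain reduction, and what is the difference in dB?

A, by 1.5 dB

A: 15 dB over, compressed to 6 dB over, so 9 dB of GR.
B: 10 dB over, compressed to 2.5 dB over, so 7.5 dB of GR.
A applies 1.5 dB more gain reduction.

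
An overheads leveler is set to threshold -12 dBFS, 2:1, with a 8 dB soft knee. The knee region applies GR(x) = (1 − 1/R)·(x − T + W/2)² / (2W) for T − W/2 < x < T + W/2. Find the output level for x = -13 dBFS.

-13.28125 dBFS

x − T + W/2 = -13 − (-12) + 4 = 3.
GR = (1 − 1/2) × 3² / 16 = 0.5 × 9 / 16 = 0.28125 dB.
Output = -13 − 0.28125 = -13.28125 dBFS.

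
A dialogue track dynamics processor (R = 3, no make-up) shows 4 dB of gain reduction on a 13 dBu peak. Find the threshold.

7 dBu

Input is 6 dB above T (since output overshoot × R = input overshoot: (9 − T)·3 = 13 − T gives T = 7 dBu).
Check: 7 + (13 − 7)/3 = 7 + 2 = 9 dBu. ✓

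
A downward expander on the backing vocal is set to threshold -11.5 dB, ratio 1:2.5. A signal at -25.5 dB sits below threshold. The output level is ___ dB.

Undershoot = (-11.5) − (-25.5) = 14 dB.
At 1:2.5, that expands to 35 dB under threshold.
Output = -11.5 − 35 = -46.5 dB.

-46.5 dB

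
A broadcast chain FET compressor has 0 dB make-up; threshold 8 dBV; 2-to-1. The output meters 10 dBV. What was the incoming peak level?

12 dBV

Post-compression overshoot = 10 − 8 = 2 dB.
Input overshoot = R × output overshoot = 4 dB → input = 8 + 4 = 12 dBV.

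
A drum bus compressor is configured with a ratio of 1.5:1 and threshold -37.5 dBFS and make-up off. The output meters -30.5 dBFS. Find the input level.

That's 7 dB above the -37.5 dBFS threshold.
Undo the ratio: input overshoot = 7 × 1.5 = 10.5 dB, giving input = -27 dBFS.

-27 dBFS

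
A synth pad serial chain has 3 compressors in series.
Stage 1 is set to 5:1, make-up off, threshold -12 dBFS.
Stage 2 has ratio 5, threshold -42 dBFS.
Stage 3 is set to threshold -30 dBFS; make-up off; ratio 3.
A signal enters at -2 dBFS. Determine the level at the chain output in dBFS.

-35.6 dBFS

Stage 1: -2 dBFS is 10 dB over -12 dBFS; at 5:1 that becomes 2 dB over, giving -10 dBFS.
Stage 2: -10 dBFS is 32 dB over -42 dBFS; at 5:1 that becomes 6.4 dB over, giving -35.6 dBFS.
Stage 3: below threshold (-35.6 ≤ -30); passes unchanged; output -35.6 dBFS.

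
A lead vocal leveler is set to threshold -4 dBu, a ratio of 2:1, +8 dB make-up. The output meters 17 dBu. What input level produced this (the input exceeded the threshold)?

22 dBu

Remove make-up: 17 − 8 = 9 dBu.
That's 13 dB above the -4 dBu threshold.
Input overshoot = R × output overshoot = 26 dB → input = -4 + 26 = 22 dBu.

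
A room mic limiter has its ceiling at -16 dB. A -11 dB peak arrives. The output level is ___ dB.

At ∞:1, everything above -16 dB is held at the ceiling.

-16 dB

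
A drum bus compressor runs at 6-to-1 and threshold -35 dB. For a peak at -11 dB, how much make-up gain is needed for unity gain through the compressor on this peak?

Without make-up, output = threshold + overshoot/6 = -35 + 4 = -31 dB.
Gap to target: 20 dB.

20 dB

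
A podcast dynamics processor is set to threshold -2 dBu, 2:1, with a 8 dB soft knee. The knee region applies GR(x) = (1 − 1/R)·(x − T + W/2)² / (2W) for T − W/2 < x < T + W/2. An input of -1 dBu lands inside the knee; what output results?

x − T + W/2 = -1 − (-2) + 4 = 5.
GR = (1 − 1/2) × 5² / 16 = 0.5 × 25 / 16 = 0.78125 dB.
Output = -1 − 0.78125 = -1.78125 dBu.

-1.78125 dBu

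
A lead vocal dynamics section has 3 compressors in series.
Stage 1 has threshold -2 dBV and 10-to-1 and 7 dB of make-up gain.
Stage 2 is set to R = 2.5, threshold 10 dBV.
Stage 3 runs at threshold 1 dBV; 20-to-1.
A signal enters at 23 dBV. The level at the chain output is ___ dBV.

Stage 1: 25 dB above -2 dBV, reduced 10:1 to 2.5 dB above → 0.5 dBV; +7 dB make-up → 7.5 dBV.
Stage 2: below threshold (7.5 ≤ 10); passes unchanged; output 7.5 dBV.
Stage 3: overshoot 6.5 dB → 6.5/20 = 0.325 dB → 1.325 dBV.

1.325 dBV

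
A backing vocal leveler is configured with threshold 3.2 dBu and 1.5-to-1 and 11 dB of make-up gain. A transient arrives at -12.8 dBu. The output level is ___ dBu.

-1.8 dBu

-12.8 dBu is 16 dB below the 3.2 dBu threshold, so no gain reduction is applied.
Make-up gain adds 11 dB: -12.8 + 11 = -1.8 dBu.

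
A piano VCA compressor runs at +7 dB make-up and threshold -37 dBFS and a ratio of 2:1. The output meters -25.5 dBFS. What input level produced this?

-28 dBFS

Before make-up, the level was -25.5 − 7 = -32.5 dBFS.
That's 4.5 dB above the -37 dBFS threshold.
Undo the ratio: input overshoot = 4.5 × 2 = 9 dB, giving input = -28 dBFS.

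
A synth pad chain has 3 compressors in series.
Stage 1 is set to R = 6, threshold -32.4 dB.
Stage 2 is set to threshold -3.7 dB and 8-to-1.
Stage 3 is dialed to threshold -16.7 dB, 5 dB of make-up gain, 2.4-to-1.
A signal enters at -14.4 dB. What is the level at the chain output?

Stage 1: 18 dB above -32.4 dB, reduced 6:1 to 3 dB above → -29.4 dB.
Stage 2: below threshold (-29.4 ≤ -3.7); passes unchanged; output -29.4 dB.
Stage 3: -29.4 dB is at or below the -16.7 dB threshold — no compression; make-up brings it to -24.4 dB.

-24.4 dB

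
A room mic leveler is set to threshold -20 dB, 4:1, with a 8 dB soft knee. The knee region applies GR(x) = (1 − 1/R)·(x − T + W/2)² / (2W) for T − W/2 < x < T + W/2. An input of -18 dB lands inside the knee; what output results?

x − T + W/2 = -18 − (-20) + 4 = 6.
GR = (1 − 1/4) × 6² / 16 = 0.75 × 36 / 16 = 1.6875 dB.
Output = -18 − 1.6875 = -19.6875 dB.

-19.6875 dB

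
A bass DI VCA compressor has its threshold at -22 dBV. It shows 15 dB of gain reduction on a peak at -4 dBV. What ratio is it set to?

Input overshoot = -4 − (-22) = 18 dB.
Output overshoot = 18 − 15 = 3 dB.
Ratio = input overshoot / output overshoot = 18 / 3 = 6.

6:1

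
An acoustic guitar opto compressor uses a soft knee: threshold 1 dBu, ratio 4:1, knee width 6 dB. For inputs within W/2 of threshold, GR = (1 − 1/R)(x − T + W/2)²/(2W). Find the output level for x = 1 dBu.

x − T + W/2 = 1 − 1 + 3 = 3.
GR = (1 − 1/4) × 3² / 12 = 0.75 × 9 / 12 = 0.5625 dB.
Output = 1 − 0.5625 = 0.4375 dBu.

0.4375 dBu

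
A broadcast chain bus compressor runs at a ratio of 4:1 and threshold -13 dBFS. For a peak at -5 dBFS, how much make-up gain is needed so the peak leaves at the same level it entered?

Without make-up, output = threshold + overshoot/4 = -13 + 2 = -11 dBFS.
Gap to target: 6 dB.

6 dB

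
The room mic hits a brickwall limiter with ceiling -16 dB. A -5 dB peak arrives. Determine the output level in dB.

-16 dB

The limiter clamps the peak to its -16 dB ceiling.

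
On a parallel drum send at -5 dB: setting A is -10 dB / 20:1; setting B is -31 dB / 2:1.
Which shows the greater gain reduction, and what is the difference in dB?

B, by 8.25 dB

A: GR = 5 − 5/20 = 4.75 dB.
B: GR = 26 − 26/2 = 13 dB.
B applies 8.25 dB more gain reduction.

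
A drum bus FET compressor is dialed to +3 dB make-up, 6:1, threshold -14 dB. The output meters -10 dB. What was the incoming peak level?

-8 dB

Remove make-up: -10 − 3 = -13 dB.
That's 1 dB above the -14 dB threshold.
Input overshoot = R × output overshoot = 6 dB → input = -14 + 6 = -8 dB.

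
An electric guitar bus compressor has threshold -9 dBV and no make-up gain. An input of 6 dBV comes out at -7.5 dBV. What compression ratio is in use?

Input overshoot = 6 − (-9) = 15 dB; output overshoot = -7.5 − (-9) = 1.5 dB.
Ratio = 15 / 1.5 = 10.

10:1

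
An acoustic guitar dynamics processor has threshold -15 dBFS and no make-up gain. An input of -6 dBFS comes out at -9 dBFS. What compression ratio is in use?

1.5:1

Input overshoot = -6 − (-15) = 9 dB; output overshoot = -9 − (-15) = 6 dB.
Ratio = 9 / 6 = 1.5.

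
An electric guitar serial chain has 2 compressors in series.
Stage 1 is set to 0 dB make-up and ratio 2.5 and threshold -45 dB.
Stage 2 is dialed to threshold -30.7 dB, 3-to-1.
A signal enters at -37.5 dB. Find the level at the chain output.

-42 dB

Stage 1: 7.5 dB above -45 dB, reduced 2.5:1 to 3 dB above → -42 dB.
Stage 2: below threshold (-42 ≤ -30.7); passes unchanged; output -42 dB.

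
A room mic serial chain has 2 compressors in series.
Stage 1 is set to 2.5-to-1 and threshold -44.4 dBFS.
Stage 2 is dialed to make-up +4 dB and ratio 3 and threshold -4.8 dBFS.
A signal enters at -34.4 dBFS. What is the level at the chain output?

Stage 1: overshoot 10 dB → 10/2.5 = 4 dB → -40.4 dBFS.
Stage 2: below threshold (-40.4 ≤ -4.8); passes unchanged; make-up brings it to -36.4 dBFS.

-36.4 dBFS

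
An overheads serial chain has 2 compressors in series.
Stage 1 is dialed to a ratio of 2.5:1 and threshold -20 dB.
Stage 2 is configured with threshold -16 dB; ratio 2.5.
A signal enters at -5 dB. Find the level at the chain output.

Stage 1: -5 dB is 15 dB over -20 dB; at 2.5:1 that becomes 6 dB over, giving -14 dB.
Stage 2: -14 dB is 2 dB over -16 dB; at 2.5:1 that becomes 0.8 dB over, giving -15.2 dB.

-15.2 dB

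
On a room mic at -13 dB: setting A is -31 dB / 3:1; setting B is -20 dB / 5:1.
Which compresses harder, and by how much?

A, by 6.4 dB

A: 18 dB over, compressed to 6 dB over, so 12 dB of GR.
B: 7 dB over, compressed to 1.4 dB over, so 5.6 dB of GR.
A reduces 6.4 dB more.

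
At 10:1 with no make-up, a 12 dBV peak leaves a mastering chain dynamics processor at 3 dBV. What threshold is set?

Let T be the threshold. Output overshoot = (input overshoot)/R, so 3 − T = (12 − T)/10.
10·(3 − T) = 12 − T → 9·T = 30 − 12 = 18.
T = 18/9 = 2 dBV.

2 dBV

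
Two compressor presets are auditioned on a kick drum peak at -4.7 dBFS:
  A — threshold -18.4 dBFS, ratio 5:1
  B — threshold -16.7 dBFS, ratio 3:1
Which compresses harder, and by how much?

A: 13.7 dB over, compressed to 2.74 dB over, so 10.96 dB of GR.
B: 12 dB over, compressed to 4 dB over, so 8 dB of GR.
A reduces 2.96 dB more.

A, by 2.96 dB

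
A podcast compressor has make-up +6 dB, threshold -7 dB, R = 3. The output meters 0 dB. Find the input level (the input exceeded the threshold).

Remove make-up: 0 − 6 = -6 dB.
That's 1 dB above the -7 dB threshold.
Input overshoot = R × output overshoot = 3 dB → input = -7 + 3 = -4 dB.

-4 dB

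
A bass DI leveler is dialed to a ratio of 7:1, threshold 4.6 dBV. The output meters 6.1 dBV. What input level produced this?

15.1 dBV

The compressed level sits 6.1 − 4.6 = 1.5 dB over threshold.
Undo the ratio: input overshoot = 1.5 × 7 = 10.5 dB, giving input = 15.1 dBV.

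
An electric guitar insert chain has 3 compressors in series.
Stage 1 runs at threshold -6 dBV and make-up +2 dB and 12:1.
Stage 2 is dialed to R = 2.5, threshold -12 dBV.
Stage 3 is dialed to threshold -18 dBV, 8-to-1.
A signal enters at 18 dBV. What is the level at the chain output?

Stage 1: 24 dB above -6 dBV, reduced 12:1 to 2 dB above → -4 dBV; +2 dB make-up → -2 dBV.
Stage 2: -2 dBV is 10 dB over -12 dBV; at 2.5:1 that becomes 4 dB over, giving -8 dBV.
Stage 3: overshoot 10 dB → 10/8 = 1.25 dB → -16.75 dBV.

-16.75 dBV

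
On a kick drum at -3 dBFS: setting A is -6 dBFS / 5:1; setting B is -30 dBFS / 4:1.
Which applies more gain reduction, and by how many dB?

B, by 17.85 dB

A: 3 dB over, compressed to 0.6 dB over, so 2.4 dB of GR.
B: 27 dB over, compressed to 6.75 dB over, so 20.25 dB of GR.
B applies 17.85 dB more gain reduction.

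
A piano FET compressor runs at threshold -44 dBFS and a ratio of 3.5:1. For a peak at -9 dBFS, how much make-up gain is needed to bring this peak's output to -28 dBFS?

6 dB

Without make-up, output = threshold + overshoot/3.5 = -44 + 10 = -34 dBFS.
Gap to target: 6 dB.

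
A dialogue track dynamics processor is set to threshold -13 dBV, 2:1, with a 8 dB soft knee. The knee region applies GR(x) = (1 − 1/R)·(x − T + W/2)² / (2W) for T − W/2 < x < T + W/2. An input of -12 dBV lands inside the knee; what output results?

x − T + W/2 = -12 − (-13) + 4 = 5.
GR = (1 − 1/2) × 5² / 16 = 0.5 × 25 / 16 = 0.78125 dB.
Output = -12 − 0.78125 = -12.78125 dBV.

-12.78125 dBV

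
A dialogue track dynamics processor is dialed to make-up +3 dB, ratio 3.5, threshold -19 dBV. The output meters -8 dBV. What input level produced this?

9 dBV

Remove make-up: -8 − 3 = -11 dBV.
Post-compression overshoot = -11 − (-19) = 8 dB.
Before 3.5:1 compression the overshoot was 8 × 3.5 = 28 dB, so input = -19 + 28 = 9 dBV.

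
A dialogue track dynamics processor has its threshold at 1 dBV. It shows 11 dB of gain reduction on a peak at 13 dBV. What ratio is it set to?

12:1

Input overshoot = 13 − 1 = 12 dB.
Output overshoot = 12 − 11 = 1 dB.
Ratio = input overshoot / output overshoot = 12 / 1 = 12.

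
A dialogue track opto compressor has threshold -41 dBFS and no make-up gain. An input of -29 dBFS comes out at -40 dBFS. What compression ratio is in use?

12:1

Input overshoot = -29 − (-41) = 12 dB; output overshoot = -40 − (-41) = 1 dB.
Ratio = 12 / 1 = 12.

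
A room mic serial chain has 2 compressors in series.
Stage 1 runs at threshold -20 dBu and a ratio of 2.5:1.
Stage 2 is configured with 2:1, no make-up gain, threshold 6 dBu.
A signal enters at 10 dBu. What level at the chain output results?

-8 dBu

Stage 1: overshoot 30 dB → 30/2.5 = 12 dB → -8 dBu.
Stage 2: -8 dBu is at or below the 6 dBu threshold — no compression; output -8 dBu.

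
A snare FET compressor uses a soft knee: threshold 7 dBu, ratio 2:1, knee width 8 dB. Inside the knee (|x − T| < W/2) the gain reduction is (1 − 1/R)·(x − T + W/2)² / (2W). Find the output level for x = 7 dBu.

6.5 dBu

x − T + W/2 = 7 − 7 + 4 = 4.
GR = (1 − 1/2) × 4² / 16 = 0.5 × 16 / 16 = 0.5 dB.
Output = 7 − 0.5 = 6.5 dBu.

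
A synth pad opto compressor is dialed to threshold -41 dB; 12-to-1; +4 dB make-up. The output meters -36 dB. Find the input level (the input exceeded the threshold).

-29 dB

Remove make-up: -36 − 4 = -40 dB.
The compressed level sits -40 − (-41) = 1 dB over threshold.
Input overshoot = R × output overshoot = 12 dB → input = -41 + 12 = -29 dB.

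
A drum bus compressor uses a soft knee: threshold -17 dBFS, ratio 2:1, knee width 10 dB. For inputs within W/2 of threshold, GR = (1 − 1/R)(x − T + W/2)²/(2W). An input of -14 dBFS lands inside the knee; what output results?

x − T + W/2 = -14 − (-17) + 5 = 8.
GR = (1 − 1/2) × 8² / 20 = 0.5 × 64 / 20 = 1.6 dB.
Output = -14 − 1.6 = -15.6 dBFS.

-15.6 dBFS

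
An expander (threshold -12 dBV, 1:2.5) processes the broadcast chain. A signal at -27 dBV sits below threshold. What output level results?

Undershoot = (-12) − (-27) = 15 dB.
At 1:2.5, that expands to 37.5 dB under threshold.
Output = -12 − 37.5 = -49.5 dBV.

-49.5 dBV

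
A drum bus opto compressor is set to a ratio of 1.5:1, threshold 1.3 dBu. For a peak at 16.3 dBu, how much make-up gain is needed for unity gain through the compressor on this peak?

The peak compresses to 1.3 + 15/1.5 = 11.3 dBu.
To reach 16.3 dBu requires 16.3 − 11.3 = 5 dB of make-up.

5 dB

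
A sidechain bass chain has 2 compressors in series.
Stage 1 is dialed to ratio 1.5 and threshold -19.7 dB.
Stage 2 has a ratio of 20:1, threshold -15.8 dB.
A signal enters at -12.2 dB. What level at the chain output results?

-15.745 dB

Stage 1: overshoot 7.5 dB → 7.5/1.5 = 5 dB → -14.7 dB.
Stage 2: -14.7 dB is 1.1 dB over -15.8 dB; at 20:1 that becomes 0.055 dB over, giving -15.745 dB.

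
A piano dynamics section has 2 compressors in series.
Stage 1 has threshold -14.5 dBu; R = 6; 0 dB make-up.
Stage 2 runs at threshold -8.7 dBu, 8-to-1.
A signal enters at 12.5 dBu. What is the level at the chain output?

Stage 1: 27 dB above -14.5 dBu, reduced 6:1 to 4.5 dB above → -10 dBu.
Stage 2: below threshold (-10 ≤ -8.7); passes unchanged; output -10 dBu.

-10 dBu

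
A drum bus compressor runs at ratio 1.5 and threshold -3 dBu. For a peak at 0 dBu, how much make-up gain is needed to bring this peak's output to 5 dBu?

Without make-up, output = threshold + overshoot/1.5 = -3 + 2 = -1 dBu.
Gap to target: 6 dB.

6 dB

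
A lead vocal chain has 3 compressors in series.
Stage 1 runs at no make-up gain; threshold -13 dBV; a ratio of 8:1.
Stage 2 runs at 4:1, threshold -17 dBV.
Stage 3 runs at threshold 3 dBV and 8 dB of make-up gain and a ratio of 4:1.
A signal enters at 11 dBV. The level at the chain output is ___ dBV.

-7.25 dBV

Stage 1: 24 dB above -13 dBV, reduced 8:1 to 3 dB above → -10 dBV.
Stage 2: overshoot 7 dB → 7/4 = 1.75 dB → -15.25 dBV.
Stage 3: -15.25 dBV ≤ 3 dBV, so stage 3 doesn't engage; make-up brings it to -7.25 dBV.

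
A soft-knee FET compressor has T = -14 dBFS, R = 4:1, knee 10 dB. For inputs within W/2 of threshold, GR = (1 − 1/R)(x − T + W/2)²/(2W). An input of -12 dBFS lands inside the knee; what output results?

-13.8375 dBFS

x − T + W/2 = -12 − (-14) + 5 = 7.
GR = (1 − 1/4) × 7² / 20 = 0.75 × 49 / 20 = 1.8375 dB.
Output = -12 − 1.8375 = -13.8375 dBFS.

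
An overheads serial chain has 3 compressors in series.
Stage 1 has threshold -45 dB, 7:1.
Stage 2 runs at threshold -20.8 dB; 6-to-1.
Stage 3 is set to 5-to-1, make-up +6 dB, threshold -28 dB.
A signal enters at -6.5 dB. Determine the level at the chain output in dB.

-33.5 dB

Stage 1: 38.5 dB above -45 dB, reduced 7:1 to 5.5 dB above → -39.5 dB.
Stage 2: -39.5 dB is at or below the -20.8 dB threshold — no compression; output -39.5 dB.
Stage 3: -39.5 dB is at or below the -28 dB threshold — no compression; make-up brings it to -33.5 dB.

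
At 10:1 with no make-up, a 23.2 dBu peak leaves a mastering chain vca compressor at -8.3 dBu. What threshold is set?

-11.8 dBu

Input is 35 dB above T (since output overshoot × R = input overshoot: (-8.3 − T)·10 = 23.2 − T gives T = -11.8 dBu).
Check: -11.8 + (23.2 − (-11.8))/10 = -11.8 + 3.5 = -8.3 dBu. ✓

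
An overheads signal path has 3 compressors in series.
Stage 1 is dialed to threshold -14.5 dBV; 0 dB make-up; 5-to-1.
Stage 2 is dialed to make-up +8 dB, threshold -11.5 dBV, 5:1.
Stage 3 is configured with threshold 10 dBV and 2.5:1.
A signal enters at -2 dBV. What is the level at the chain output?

-4 dBV

Stage 1: -2 dBV is 12.5 dB over -14.5 dBV; at 5:1 that becomes 2.5 dB over, giving -12 dBV.
Stage 2: below threshold (-12 ≤ -11.5); passes unchanged; make-up brings it to -4 dBV.
Stage 3: -4 dBV is at or below the 10 dBV threshold — no compression; output -4 dBV.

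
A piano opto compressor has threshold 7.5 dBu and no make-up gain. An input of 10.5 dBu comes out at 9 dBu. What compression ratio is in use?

2:1

Input overshoot = 10.5 − 7.5 = 3 dB; output overshoot = 9 − 7.5 = 1.5 dB.
Ratio = 3 / 1.5 = 2.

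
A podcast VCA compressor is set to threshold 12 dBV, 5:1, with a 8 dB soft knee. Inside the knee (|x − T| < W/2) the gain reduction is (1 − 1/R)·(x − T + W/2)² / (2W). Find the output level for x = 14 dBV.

x − T + W/2 = 14 − 12 + 4 = 6.
GR = (1 − 1/5) × 6² / 16 = 0.8 × 36 / 16 = 1.8 dB.
Output = 14 − 1.8 = 12.2 dBV.

12.2 dBV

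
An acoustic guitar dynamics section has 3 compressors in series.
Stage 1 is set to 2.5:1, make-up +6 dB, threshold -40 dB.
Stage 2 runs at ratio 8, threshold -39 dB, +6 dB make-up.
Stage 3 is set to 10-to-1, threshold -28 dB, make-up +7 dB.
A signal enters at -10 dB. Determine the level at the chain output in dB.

Stage 1: overshoot 30 dB → 30/2.5 = 12 dB → -28 dB; +6 dB make-up → -22 dB.
Stage 2: -22 dB is 17 dB over -39 dB; at 8:1 that becomes 2.125 dB over, giving -36.875 dB; +6 dB make-up → -30.875 dB.
Stage 3: below threshold (-30.875 ≤ -28); passes unchanged; make-up brings it to -23.875 dB.

-23.875 dB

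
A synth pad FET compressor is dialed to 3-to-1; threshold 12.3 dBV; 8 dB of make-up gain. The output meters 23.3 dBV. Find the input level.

Stripping the +8 dB make-up gives 15.3 dBV at the gain stage.
Post-compression overshoot = 15.3 − 12.3 = 3 dB.
Input overshoot = R × output overshoot = 9 dB → input = 12.3 + 9 = 21.3 dBV.

21.3 dBV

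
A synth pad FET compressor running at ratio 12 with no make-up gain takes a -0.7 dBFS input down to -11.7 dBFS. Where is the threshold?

Input is 12 dB above T (since output overshoot × R = input overshoot: (-11.7 − T)·12 = -0.7 − T gives T = -12.7 dBFS).
Check: -12.7 + (-0.7 − (-12.7))/12 = -12.7 + 1 = -11.7 dBFS. ✓

-12.7 dBFS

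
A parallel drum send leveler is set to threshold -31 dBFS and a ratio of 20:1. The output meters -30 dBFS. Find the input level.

-11 dBFS

That's 1 dB above the -31 dBFS threshold.
Before 20:1 compression the overshoot was 1 × 20 = 20 dB, so input = -31 + 20 = -11 dBFS.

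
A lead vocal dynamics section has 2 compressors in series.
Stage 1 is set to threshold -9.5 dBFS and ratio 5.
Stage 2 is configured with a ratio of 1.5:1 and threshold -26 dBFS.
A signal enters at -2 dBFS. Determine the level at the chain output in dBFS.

-14 dBFS

Stage 1: overshoot 7.5 dB → 7.5/5 = 1.5 dB → -8 dBFS.
Stage 2: -8 dBFS is 18 dB over -26 dBFS; at 1.5:1 that becomes 12 dB over, giving -14 dBFS.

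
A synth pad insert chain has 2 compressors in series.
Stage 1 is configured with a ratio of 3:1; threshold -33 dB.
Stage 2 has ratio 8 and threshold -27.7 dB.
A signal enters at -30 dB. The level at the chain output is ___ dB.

Stage 1: 3 dB above -33 dB, reduced 3:1 to 1 dB above → -32 dB.
Stage 2: -32 dB is at or below the -27.7 dB threshold — no compression; output -32 dB.

-32 dB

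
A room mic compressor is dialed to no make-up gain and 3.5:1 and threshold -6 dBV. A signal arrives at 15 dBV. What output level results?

The input is 21 dB above the -6 dBV threshold.
The 21 dB excess becomes 6 dB after 3.5:1 reduction.
So the level is -6 + 6 = 0 dBV.

0 dBV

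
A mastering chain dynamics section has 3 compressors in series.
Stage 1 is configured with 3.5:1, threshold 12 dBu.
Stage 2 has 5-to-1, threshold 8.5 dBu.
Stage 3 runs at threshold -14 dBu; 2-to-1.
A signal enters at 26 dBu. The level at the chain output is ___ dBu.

-2 dBu

Stage 1: 14 dB above 12 dBu, reduced 3.5:1 to 4 dB above → 16 dBu.
Stage 2: overshoot 7.5 dB → 7.5/5 = 1.5 dB → 10 dBu.
Stage 3: overshoot 24 dB → 24/2 = 12 dB → -2 dBu.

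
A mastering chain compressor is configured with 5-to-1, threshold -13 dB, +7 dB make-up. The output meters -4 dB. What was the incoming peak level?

Before make-up, the level was -4 − 7 = -11 dB.
That's 2 dB above the -13 dB threshold.
Undo the ratio: input overshoot = 2 × 5 = 10 dB, giving input = -3 dB.

-3 dB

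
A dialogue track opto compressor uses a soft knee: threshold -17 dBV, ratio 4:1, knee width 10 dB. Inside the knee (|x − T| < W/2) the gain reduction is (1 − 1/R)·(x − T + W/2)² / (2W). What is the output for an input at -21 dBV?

x − T + W/2 = -21 − (-17) + 5 = 1.
GR = (1 − 1/4) × 1² / 20 = 0.75 × 1 / 20 = 0.0375 dB.
Output = -21 − 0.0375 = -21.0375 dBV.

-21.0375 dBV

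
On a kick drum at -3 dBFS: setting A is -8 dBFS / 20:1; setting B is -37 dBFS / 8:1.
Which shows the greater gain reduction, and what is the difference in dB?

B, by 25 dB

A: overshoot 5 dB → output overshoot 0.25 dB → GR 4.75 dB.
B: overshoot 34 dB → output overshoot 4.25 dB → GR 29.75 dB.
Difference: 25 dB in favour of B.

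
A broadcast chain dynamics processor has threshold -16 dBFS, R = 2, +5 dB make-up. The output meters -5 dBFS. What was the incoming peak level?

Stripping the +5 dB make-up gives -10 dBFS at the gain stage.
The compressed level sits -10 − (-16) = 6 dB over threshold.
Input overshoot = R × output overshoot = 12 dB → input = -16 + 12 = -4 dBFS.

-4 dBFS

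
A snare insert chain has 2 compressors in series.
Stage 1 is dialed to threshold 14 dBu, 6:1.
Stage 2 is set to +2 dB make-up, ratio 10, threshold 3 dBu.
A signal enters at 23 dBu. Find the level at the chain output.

6.25 dBu

Stage 1: overshoot 9 dB → 9/6 = 1.5 dB → 15.5 dBu.
Stage 2: 15.5 dBu is 12.5 dB over 3 dBu; at 10:1 that becomes 1.25 dB over, giving 4.25 dBu; +2 dB make-up → 6.25 dBu.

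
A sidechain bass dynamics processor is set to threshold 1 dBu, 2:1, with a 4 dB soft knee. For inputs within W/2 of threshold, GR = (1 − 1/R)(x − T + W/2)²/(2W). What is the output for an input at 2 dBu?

1.4375 dBu

x − T + W/2 = 2 − 1 + 2 = 3.
GR = (1 − 1/2) × 3² / 8 = 0.5 × 9 / 8 = 0.5625 dB.
Output = 2 − 0.5625 = 1.4375 dBu.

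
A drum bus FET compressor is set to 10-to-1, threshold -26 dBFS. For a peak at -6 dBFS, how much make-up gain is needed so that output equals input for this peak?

18 dB

Overshoot 20 dB → 20/10 = 2 dB after compression, so the compressed level is -26 + 2 = -24 dBFS.
Make-up = target − compressed = -6 − (-24) = 18 dB.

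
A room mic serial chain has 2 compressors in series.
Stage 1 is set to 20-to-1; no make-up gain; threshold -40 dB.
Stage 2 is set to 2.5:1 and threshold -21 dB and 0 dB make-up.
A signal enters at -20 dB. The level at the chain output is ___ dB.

-39 dB

Stage 1: 20 dB above -40 dB, reduced 20:1 to 1 dB above → -39 dB.
Stage 2: -39 dB ≤ -21 dB, so stage 2 doesn't engage; output -39 dB.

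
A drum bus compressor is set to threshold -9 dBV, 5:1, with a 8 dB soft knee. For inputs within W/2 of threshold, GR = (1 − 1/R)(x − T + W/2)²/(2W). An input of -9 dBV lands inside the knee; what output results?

-9.8 dBV

x − T + W/2 = -9 − (-9) + 4 = 4.
GR = (1 − 1/5) × 4² / 16 = 0.8 × 16 / 16 = 0.8 dB.
Output = -9 − 0.8 = -9.8 dBV.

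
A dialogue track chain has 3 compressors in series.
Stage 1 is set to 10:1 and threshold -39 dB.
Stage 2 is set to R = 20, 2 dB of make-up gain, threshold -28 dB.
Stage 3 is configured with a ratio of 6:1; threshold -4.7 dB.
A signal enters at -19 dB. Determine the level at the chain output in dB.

-35 dB

Stage 1: -19 dB is 20 dB over -39 dB; at 10:1 that becomes 2 dB over, giving -37 dB.
Stage 2: below threshold (-37 ≤ -28); passes unchanged; make-up brings it to -35 dB.
Stage 3: -35 dB ≤ -4.7 dB, so stage 3 doesn't engage; output -35 dB.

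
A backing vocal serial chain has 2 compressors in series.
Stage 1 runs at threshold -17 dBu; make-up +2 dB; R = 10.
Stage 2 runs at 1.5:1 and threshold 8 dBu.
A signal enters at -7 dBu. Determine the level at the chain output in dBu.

-14 dBu

Stage 1: -7 dBu is 10 dB over -17 dBu; at 10:1 that becomes 1 dB over, giving -16 dBu; +2 dB make-up → -14 dBu.
Stage 2: -14 dBu is at or below the 8 dBu threshold — no compression; output -14 dBu.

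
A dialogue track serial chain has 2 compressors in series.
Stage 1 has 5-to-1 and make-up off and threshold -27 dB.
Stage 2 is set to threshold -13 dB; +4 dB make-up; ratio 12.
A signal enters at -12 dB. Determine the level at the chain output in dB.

-20 dB

Stage 1: 15 dB above -27 dB, reduced 5:1 to 3 dB above → -24 dB.
Stage 2: -24 dB ≤ -13 dB, so stage 2 doesn't engage; make-up brings it to -20 dB.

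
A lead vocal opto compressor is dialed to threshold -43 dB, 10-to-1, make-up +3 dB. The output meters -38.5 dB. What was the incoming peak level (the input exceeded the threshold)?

-28 dB

Before make-up, the level was -38.5 − 3 = -41.5 dB.
The compressed level sits -41.5 − (-43) = 1.5 dB over threshold.
Input overshoot = R × output overshoot = 15 dB → input = -43 + 15 = -28 dB.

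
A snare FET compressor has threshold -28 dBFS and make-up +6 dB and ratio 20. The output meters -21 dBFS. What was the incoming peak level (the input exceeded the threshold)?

Before make-up, the level was -21 − 6 = -27 dBFS.
Post-compression overshoot = -27 − (-28) = 1 dB.
Before 20:1 compression the overshoot was 1 × 20 = 20 dB, so input = -28 + 20 = -8 dBFS.

-8 dBFS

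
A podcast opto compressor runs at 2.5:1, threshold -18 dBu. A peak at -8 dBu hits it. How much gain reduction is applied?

The signal is 10 dB above threshold.
A 2.5:1 ratio leaves 4 dB of that excess.
So the signal is attenuated by 10 − 4 = 6 dB.

6 dB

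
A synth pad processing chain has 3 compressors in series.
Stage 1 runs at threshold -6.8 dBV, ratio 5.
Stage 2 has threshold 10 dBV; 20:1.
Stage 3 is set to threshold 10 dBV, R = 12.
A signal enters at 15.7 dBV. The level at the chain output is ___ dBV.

Stage 1: 15.7 dBV is 22.5 dB over -6.8 dBV; at 5:1 that becomes 4.5 dB over, giving -2.3 dBV.
Stage 2: -2.3 dBV is at or below the 10 dBV threshold — no compression; output -2.3 dBV.
Stage 3: -2.3 dBV is at or below the 10 dBV threshold — no compression; output -2.3 dBV.

-2.3 dBV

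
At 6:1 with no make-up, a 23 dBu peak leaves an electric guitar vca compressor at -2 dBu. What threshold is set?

-7 dBu

Input is 30 dB above T (since output overshoot × R = input overshoot: (-2 − T)·6 = 23 − T gives T = -7 dBu).
Check: -7 + (23 − (-7))/6 = -7 + 5 = -2 dBu. ✓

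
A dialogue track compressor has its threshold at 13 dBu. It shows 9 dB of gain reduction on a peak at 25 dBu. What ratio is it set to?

Input overshoot = 25 − 13 = 12 dB.
Output overshoot = 12 − 9 = 3 dB.
Ratio = input overshoot / output overshoot = 12 / 3 = 4.

4:1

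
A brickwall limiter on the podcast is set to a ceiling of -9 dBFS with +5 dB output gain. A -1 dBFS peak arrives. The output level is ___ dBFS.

At ∞:1, everything above -9 dBFS is held at the ceiling.
Output gain then adds 5 dB: -9 + 5 = -4 dBFS.

-4 dBFS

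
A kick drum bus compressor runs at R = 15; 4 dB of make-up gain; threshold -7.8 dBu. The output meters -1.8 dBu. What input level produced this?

22.2 dBu

Remove make-up: -1.8 − 4 = -5.8 dBu.
The compressed level sits -5.8 − (-7.8) = 2 dB over threshold.
Undo the ratio: input overshoot = 2 × 15 = 30 dB, giving input = 22.2 dBu.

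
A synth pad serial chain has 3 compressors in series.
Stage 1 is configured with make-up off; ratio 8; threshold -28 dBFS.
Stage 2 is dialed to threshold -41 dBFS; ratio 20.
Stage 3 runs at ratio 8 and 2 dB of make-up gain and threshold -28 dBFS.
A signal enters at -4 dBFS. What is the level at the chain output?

Stage 1: overshoot 24 dB → 24/8 = 3 dB → -25 dBFS.
Stage 2: overshoot 16 dB → 16/20 = 0.8 dB → -40.2 dBFS.
Stage 3: below threshold (-40.2 ≤ -28); passes unchanged; make-up brings it to -38.2 dBFS.

-38.2 dBFS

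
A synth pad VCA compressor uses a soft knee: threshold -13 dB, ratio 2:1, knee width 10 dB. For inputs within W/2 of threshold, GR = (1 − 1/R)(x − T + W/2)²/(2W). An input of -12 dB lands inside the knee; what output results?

-12.9 dB

x − T + W/2 = -12 − (-13) + 5 = 6.
GR = (1 − 1/2) × 6² / 20 = 0.5 × 36 / 20 = 0.9 dB.
Output = -12 − 0.9 = -12.9 dB.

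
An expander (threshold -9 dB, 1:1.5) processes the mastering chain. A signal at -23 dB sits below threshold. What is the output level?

Undershoot = (-9) − (-23) = 14 dB.
At 1:1.5, that expands to 21 dB under threshold.
Output = -9 − 21 = -30 dB.

-30 dB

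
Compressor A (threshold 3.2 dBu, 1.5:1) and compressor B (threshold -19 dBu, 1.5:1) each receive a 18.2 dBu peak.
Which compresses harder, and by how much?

B, by 7.4 dB

A: 15 dB over, compressed to 10 dB over, so 5 dB of GR.
B: 37.2 dB over, compressed to 24.8 dB over, so 12.4 dB of GR.
B applies 7.4 dB more gain reduction.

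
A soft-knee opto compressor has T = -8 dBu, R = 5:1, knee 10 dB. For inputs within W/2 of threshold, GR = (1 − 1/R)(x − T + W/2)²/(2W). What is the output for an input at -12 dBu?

-12.04 dBu

x − T + W/2 = -12 − (-8) + 5 = 1.
GR = (1 − 1/5) × 1² / 20 = 0.8 × 1 / 20 = 0.04 dB.
Output = -12 − 0.04 = -12.04 dBu.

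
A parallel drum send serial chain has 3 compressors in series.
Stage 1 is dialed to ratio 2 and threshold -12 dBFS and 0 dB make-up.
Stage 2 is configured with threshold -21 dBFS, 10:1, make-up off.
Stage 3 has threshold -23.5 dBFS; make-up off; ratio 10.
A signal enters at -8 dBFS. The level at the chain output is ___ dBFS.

-23.14 dBFS

Stage 1: -8 dBFS is 4 dB over -12 dBFS; at 2:1 that becomes 2 dB over, giving -10 dBFS.
Stage 2: overshoot 11 dB → 11/10 = 1.1 dB → -19.9 dBFS.
Stage 3: 3.6 dB above -23.5 dBFS, reduced 10:1 to 0.36 dB above → -23.14 dBFS.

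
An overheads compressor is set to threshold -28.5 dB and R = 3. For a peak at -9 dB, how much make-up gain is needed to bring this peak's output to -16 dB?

Without make-up, output = threshold + overshoot/3 = -28.5 + 6.5 = -22 dB.
Gap to target: 6 dB.

6 dB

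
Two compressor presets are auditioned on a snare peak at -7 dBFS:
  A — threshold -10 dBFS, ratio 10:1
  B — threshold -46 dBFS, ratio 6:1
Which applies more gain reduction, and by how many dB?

B, by 29.8 dB

A: GR = 3 − 3/10 = 2.7 dB.
B: GR = 39 − 39/6 = 32.5 dB.
B reduces 29.8 dB more.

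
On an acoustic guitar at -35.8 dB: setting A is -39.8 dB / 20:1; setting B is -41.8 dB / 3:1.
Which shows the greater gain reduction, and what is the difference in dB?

A: 4 dB over, compressed to 0.2 dB over, so 3.8 dB of GR.
B: 6 dB over, compressed to 2 dB over, so 4 dB of GR.
B applies 0.2 dB more gain reduction.

B, by 0.2 dB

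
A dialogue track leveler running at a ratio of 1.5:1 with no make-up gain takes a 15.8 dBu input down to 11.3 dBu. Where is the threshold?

2.3 dBu

Gain reduction = 15.8 − 11.3 = 4.5 dB; output overshoot = GR / (R − 1) = 4.5 / 0.5 = 9 dB.
Threshold = output − output overshoot = 11.3 − 9 = 2.3 dBu.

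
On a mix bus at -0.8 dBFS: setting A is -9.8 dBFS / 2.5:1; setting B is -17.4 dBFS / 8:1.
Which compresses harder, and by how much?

A: 9 dB over, compressed to 3.6 dB over, so 5.4 dB of GR.
B: 16.6 dB over, compressed to 2.075 dB over, so 14.525 dB of GR.
B applies 9.125 dB more gain reduction.

B, by 9.125 dB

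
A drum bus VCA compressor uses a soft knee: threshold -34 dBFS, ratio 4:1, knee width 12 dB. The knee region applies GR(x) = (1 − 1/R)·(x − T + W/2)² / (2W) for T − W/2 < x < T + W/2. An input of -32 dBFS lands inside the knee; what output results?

x − T + W/2 = -32 − (-34) + 6 = 8.
GR = (1 − 1/4) × 8² / 24 = 0.75 × 64 / 24 = 2 dB.
Output = -32 − 2 = -34 dBFS.

-34 dBFS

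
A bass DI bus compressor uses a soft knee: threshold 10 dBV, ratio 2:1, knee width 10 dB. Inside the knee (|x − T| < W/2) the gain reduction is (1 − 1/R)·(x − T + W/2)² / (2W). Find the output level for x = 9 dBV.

8.6 dBV

x − T + W/2 = 9 − 10 + 5 = 4.
GR = (1 − 1/2) × 4² / 20 = 0.5 × 16 / 20 = 0.4 dB.
Output = 9 − 0.4 = 8.6 dBV.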